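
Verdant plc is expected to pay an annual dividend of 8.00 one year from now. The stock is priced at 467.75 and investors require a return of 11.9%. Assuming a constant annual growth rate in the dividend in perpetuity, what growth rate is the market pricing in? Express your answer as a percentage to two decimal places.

10.19%

P = D₁/(r−g) ⇒ g = r − D₁/P = 0.119 − 8.00/467.75 = 0.101897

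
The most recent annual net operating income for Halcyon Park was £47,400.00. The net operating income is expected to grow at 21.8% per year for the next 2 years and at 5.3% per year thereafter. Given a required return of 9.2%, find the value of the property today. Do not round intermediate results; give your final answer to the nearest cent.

£1704015.98

D_1 = 57733.20000
D_2 = 70319.03760
Terminal value at year 2: TV = D_2×(1+g_2)/(r−g_2) = 74045.94659/0.039 = 1898614.01520
P_0 = D_1/(1+r)^1 + D_2/(1+r)^2 + TV/(1+r)^2
    = 52869.23077 + 58969.52663 + 1592177.21893 = 1704015.97633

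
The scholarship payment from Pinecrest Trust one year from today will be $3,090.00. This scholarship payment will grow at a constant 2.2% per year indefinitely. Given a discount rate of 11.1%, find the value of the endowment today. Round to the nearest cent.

$34719.10

Growing perpetuity: P = D₁ / (r − g) = $3,090.0000 / (0.111 − 0.022) = $34,719.10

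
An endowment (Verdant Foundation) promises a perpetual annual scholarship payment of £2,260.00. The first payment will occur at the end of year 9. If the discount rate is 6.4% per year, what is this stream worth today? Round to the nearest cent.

Value at end of year 8: C / r = £2,260.00 / 0.064 = £35,312.5000
Discount to today: PV = £35,312.5000 / (1 + 0.064)^8 = £35,312.5000 / 1.642605 = £21,497.87

£21497.87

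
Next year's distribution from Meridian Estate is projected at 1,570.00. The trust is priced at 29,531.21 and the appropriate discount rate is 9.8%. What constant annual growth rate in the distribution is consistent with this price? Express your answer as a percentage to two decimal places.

P = D₁/(r−g) ⇒ g = r − D₁/P = 0.098 − 1,570.00/29,531.21 = 0.044836

4.48%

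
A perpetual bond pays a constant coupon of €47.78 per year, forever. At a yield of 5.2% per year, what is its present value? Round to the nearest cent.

Level perpetuity: PV = C / r = €47.78 / 0.052 = €918.85

€918.85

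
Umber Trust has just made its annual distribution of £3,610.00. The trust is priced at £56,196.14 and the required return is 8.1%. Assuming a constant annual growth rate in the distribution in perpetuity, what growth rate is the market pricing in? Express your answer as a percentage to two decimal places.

1.57%

P = D₀(1+g)/(r−g) ⇒ P(r−g) = D₀(1+g) ⇒ g(P+D₀) = P·r − D₀
g = (P·r − D₀)/(P + D₀) = (£56,196.14×0.081 − £3,610.00) / (£56,196.14 + £3,610.00) = 0.015749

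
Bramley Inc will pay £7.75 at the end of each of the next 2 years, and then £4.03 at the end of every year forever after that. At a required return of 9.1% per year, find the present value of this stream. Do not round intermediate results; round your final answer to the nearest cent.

PV of 2-year annuity: £7.75 × [1 − (1+0.091)^−2] / 0.091 = 13.61464
Perpetuity value at year 2: £4.03 / 0.091 = 44.28571
PV of perpetuity: 44.28571 / (1+0.091)^2 = 37.20610
Total PV = 13.61464 + 37.20610 = 50.82074

£50.82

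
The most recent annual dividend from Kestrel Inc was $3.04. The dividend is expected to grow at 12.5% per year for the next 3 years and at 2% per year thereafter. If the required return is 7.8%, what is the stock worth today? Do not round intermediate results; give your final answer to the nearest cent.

D_1 = 3.42000
D_2 = 3.84750
D_3 = 4.32844
Terminal value at year 3: TV = D_3×(1+g_2)/(r−g_2) = 4.41501/0.058 = 76.12080
P_0 = D_1/(1+r)^1 + D_2/(1+r)^2 + D_3/(1+r)^3 + TV/(1+r)^3
    = 3.17254 + 3.31086 + 3.45521 + 60.76410 = 70.70271

$70.70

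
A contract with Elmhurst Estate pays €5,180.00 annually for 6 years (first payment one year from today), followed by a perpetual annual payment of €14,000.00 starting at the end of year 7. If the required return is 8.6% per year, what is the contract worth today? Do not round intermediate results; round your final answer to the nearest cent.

€122748.56

PV of 6-year annuity: €5,180.00 × [1 − (1+0.086)^−6] / 0.086 = 23516.81212
Perpetuity value at year 6: €14,000.00 / 0.086 = 162790.69767
PV of perpetuity: 162790.69767 / (1+0.086)^6 = 99231.74600
Total PV = 23516.81212 + 99231.74600 = 122748.55812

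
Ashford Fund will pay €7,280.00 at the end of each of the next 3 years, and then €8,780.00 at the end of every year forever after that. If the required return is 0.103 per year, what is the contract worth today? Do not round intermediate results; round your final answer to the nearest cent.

PV of 3-year annuity: €7,280.00 × [1 − (1+0.103)^−3] / 0.103 = 18009.09029
Perpetuity value at year 3: €8,780.00 / 0.103 = 85242.71845
PV of perpetuity: 85242.71845 / (1+0.103)^3 = 63522.96395
Total PV = 18009.09029 + 63522.96395 = 81532.05424

€81532.05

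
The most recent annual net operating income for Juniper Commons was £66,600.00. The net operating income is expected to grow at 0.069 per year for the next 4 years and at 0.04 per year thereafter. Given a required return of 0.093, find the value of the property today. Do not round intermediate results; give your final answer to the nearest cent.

D_1 = 71195.40000
D_2 = 76107.88260
D_3 = 81359.32650
D_4 = 86973.12003
Terminal value at year 4: TV = D_4×(1+g_2)/(r−g_2) = 90452.04483/0.053 = 1706642.35526
P_0 = D_1/(1+r)^1 + D_2/(1+r)^2 + D_3/(1+r)^3 + D_4/(1+r)^4 + TV/(1+r)^4
    = 65137.60293 + 63707.31704 + 62308.43726 + 60940.27395 + 1195809.14919 = 1447902.78037

£1447902.78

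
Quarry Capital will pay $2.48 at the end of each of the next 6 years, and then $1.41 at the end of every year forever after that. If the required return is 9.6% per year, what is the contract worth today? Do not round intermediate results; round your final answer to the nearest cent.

PV of 6-year annuity: $2.48 × [1 − (1+0.096)^−6] / 0.096 = 10.92884
Perpetuity value at year 6: $1.41 / 0.096 = 14.68750
PV of perpetuity: 14.68750 / (1+0.096)^6 = 8.47392
Total PV = 10.92884 + 8.47392 = 19.40277

$19.40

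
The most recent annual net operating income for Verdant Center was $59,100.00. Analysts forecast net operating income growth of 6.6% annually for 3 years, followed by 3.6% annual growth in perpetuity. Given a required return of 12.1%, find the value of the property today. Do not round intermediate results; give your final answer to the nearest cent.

D_1 = 63000.60000
D_2 = 67158.63960
D_3 = 71591.10981
Terminal value at year 3: TV = D_3×(1+g_2)/(r−g_2) = 74168.38977/0.085 = 872569.29138
P_0 = D_1/(1+r)^1 + D_2/(1+r)^2 + D_3/(1+r)^3 + TV/(1+r)^3
    = 56200.35682 + 53442.97982 + 50820.88892 + 619416.95207 = 779881.17764

$779881.18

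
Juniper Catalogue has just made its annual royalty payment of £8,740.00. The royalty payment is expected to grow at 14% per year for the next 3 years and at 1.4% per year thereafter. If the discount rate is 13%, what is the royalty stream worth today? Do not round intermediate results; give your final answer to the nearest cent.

D_1 = 9963.60000
D_2 = 11358.50400
D_3 = 12948.69456
Terminal value at year 3: TV = D_3×(1+g_2)/(r−g_2) = 13129.97628/0.116 = 113189.45072
P_0 = D_1/(1+r)^1 + D_2/(1+r)^2 + D_3/(1+r)^3 + TV/(1+r)^3
    = 8817.34513 + 8895.37474 + 8974.09487 + 78445.96719 = 105132.78193

£105132.78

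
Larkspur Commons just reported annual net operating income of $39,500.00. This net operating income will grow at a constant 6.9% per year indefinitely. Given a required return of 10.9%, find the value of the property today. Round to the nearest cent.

$1055637.50

D₁ = D₀ × (1 + g) = $39,500.00 × 1.069 = $42,225.5000
Growing perpetuity: P = D₁ / (r − g) = $42,225.5000 / (0.109 − 0.069) = $1,055,637.50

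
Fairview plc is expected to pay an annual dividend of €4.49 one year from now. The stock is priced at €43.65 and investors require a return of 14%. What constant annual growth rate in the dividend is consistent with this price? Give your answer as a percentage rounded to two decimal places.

3.71%

P = D₁/(r−g) ⇒ g = r − D₁/P = 0.14 − €4.49/€43.65 = 0.037136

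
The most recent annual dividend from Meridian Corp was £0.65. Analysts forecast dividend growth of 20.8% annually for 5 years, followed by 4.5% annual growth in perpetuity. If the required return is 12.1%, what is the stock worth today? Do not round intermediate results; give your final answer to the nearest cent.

D_1 = 0.78520
D_2 = 0.94852
D_3 = 1.14581
D_4 = 1.38414
D_5 = 1.67205
Terminal value at year 5: TV = D_5×(1+g_2)/(r−g_2) = 1.74729/0.076 = 22.99062
P_0 = D_1/(1+r)^1 + D_2/(1+r)^2 + D_3/(1+r)^3 + D_4/(1+r)^4 + D_5/(1+r)^5 + TV/(1+r)^5
    = 0.70045 + 0.75481 + 0.81339 + 0.87651 + 0.94454 + 12.98741 = 17.07711

£17.08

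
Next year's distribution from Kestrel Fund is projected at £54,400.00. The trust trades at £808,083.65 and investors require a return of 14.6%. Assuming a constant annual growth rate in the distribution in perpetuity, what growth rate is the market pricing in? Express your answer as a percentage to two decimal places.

P = D₁/(r−g) ⇒ g = r − D₁/P = 0.146 − £54,400.00/£808,083.65 = 0.078680

7.87%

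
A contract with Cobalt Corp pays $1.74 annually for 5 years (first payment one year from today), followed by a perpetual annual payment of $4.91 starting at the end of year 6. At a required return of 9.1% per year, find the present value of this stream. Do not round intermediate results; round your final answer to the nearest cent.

$41.66

PV of 5-year annuity: $1.74 × [1 − (1+0.091)^−5] / 0.091 = 6.75047
Perpetuity value at year 5: $4.91 / 0.091 = 53.95604
PV of perpetuity: 53.95604 / (1+0.091)^5 = 34.90731
Total PV = 6.75047 + 34.90731 = 41.65778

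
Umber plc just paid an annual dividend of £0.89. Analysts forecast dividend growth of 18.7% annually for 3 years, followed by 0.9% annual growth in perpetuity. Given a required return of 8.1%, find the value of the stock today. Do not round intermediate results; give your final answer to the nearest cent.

£19.74

D_1 = 1.05643
D_2 = 1.25398
D_3 = 1.48848
Terminal value at year 3: TV = D_3×(1+g_2)/(r−g_2) = 1.50187/0.072 = 20.85935
P_0 = D_1/(1+r)^1 + D_2/(1+r)^2 + D_3/(1+r)^3 + TV/(1+r)^3
    = 0.97727 + 1.07310 + 1.17832 + 16.51292 = 19.74161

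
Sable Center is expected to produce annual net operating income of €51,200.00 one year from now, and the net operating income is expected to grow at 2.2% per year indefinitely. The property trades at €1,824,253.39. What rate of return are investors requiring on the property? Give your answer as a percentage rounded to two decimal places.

5.01%

P = D₁/(r − g) ⇒ r = D₁/P + g = €51,200.0000/€1,824,253.39 + 0.022 = 0.028066 + 0.022 = 0.050066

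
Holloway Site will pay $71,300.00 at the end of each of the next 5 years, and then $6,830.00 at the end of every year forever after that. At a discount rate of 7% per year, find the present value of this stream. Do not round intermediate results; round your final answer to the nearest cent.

PV of 5-year annuity: $71,300.00 × [1 − (1+0.07)^−5] / 0.07 = 292344.07718
Perpetuity value at year 5: $6,830.00 / 0.07 = 97571.42857
PV of perpetuity: 97571.42857 / (1+0.07)^5 = 69567.08008
Total PV = 292344.07718 + 69567.08008 = 361911.15727

$361911.16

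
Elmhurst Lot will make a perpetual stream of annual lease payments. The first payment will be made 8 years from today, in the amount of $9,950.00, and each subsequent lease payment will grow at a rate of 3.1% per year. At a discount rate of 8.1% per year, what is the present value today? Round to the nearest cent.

$115364.77

Value at end of year 7: C₁ / (r − g) = $9,950.00 / (0.081 − 0.031) = $199,000.0000
Discount to today: PV = $199,000.0000 / (1 + 0.081)^7 = $199,000.0000 / 1.724963 = $115,364.77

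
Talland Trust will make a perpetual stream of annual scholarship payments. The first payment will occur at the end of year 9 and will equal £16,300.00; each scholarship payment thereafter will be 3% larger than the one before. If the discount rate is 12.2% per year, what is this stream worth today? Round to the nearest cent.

£70543.49

Value at end of year 8: C₁ / (r − g) = £16,300.00 / (0.122 − 0.03) = £177,173.9130
Discount to today: PV = £177,173.9130 / (1 + 0.122)^8 = £177,173.9130 / 2.511556 = £70,543.49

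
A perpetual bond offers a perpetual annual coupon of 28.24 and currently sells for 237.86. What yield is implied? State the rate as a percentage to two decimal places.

11.87%

P = C/r ⇒ r = C/P = 28.24/237.86 = 0.118725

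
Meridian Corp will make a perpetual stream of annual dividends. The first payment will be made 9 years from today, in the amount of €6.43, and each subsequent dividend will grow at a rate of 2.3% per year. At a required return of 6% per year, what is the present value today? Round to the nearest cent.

€109.03

Value at end of year 8: C₁ / (r − g) = €6.43 / (0.06 − 0.023) = €173.7838
Discount to today: PV = €173.7838 / (1 + 0.06)^8 = €173.7838 / 1.593848 = €109.03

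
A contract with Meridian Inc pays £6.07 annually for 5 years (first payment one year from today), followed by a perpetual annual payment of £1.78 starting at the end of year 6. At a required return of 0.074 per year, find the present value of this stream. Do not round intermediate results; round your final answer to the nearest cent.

PV of 5-year annuity: £6.07 × [1 − (1+0.074)^−5] / 0.074 = 24.62390
Perpetuity value at year 5: £1.78 / 0.074 = 24.05405
PV of perpetuity: 24.05405 / (1+0.074)^5 = 16.83321
Total PV = 24.62390 + 16.83321 = 41.45711

£41.46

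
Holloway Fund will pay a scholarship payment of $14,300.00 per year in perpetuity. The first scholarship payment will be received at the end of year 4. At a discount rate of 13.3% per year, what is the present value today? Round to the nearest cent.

Value at end of year 3: C / r = $14,300.00 / 0.133 = $107,518.7970
Discount to today: PV = $107,518.7970 / (1 + 0.133)^3 = $107,518.7970 / 1.454420 = $73,925.57

$73925.57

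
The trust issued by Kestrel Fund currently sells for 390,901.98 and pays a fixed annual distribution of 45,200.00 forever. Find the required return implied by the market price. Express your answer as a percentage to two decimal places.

11.56%

P = C/r ⇒ r = C/P = 45,200.00/390,901.98 = 0.115630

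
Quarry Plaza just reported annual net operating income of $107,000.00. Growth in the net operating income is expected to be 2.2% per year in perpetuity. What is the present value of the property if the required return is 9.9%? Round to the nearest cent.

$1420181.82

D₁ = D₀ × (1 + g) = $107,000.00 × 1.022 = $109,354.0000
Growing perpetuity: P = D₁ / (r − g) = $109,354.0000 / (0.099 − 0.022) = $1,420,181.82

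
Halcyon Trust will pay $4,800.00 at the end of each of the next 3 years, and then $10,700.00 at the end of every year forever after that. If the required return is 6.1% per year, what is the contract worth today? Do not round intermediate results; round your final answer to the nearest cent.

PV of 3-year annuity: $4,800.00 × [1 − (1+0.061)^−3] / 0.061 = 12806.75579
Perpetuity value at year 3: $10,700.00 / 0.061 = 175409.83607
PV of perpetuity: 175409.83607 / (1+0.061)^3 = 146861.44296
Total PV = 12806.75579 + 146861.44296 = 159668.19875

$159668.20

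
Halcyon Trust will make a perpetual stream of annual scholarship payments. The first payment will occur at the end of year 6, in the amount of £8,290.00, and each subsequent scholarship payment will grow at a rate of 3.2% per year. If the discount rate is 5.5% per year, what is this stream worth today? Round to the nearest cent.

Value at end of year 5: C₁ / (r − g) = £8,290.00 / (0.055 − 0.032) = £360,434.7826
Discount to today: PV = £360,434.7826 / (1 + 0.055)^5 = £360,434.7826 / 1.306960 = £275,781.03

£275781.03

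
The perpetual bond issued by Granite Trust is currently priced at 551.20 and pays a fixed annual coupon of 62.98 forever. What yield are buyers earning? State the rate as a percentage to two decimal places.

P = C/r ⇒ r = C/P = 62.98/551.20 = 0.114260

11.43%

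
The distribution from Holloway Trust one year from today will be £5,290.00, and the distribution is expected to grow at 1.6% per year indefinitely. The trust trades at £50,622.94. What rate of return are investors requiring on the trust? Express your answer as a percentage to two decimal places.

P = D₁/(r − g) ⇒ r = D₁/P + g = £5,290.0000/£50,622.94 + 0.016 = 0.104498 + 0.016 = 0.120498

12.05%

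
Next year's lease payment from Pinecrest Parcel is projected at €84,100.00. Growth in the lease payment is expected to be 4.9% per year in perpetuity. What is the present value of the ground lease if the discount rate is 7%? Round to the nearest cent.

€4004761.90

Growing perpetuity: P = D₁ / (r − g) = €84,100.0000 / (0.07 − 0.049) = €4,004,761.90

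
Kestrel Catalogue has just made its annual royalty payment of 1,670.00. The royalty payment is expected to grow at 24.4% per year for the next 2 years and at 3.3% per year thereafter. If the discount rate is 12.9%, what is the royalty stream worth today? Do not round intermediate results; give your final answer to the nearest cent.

D_1 = 2077.48000
D_2 = 2584.38512
Terminal value at year 2: TV = D_2×(1+g_2)/(r−g_2) = 2669.66983/0.096 = 27809.06072
P_0 = D_1/(1+r)^1 + D_2/(1+r)^2 + TV/(1+r)^2
    = 1840.10629 + 2027.53961 + 21817.17105 = 25684.81695

25684.82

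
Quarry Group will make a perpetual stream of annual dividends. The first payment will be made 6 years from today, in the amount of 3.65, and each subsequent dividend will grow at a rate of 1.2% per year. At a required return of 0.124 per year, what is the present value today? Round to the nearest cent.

Value at end of year 5: C₁ / (r − g) = 3.65 / (0.124 − 0.012) = 32.5893
Discount to today: PV = 32.5893 / (1 + 0.124)^5 = 32.5893 / 1.794038 = 18.17

18.17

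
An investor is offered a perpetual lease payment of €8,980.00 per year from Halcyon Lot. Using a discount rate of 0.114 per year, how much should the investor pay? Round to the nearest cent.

€78771.93

Level perpetuity: PV = C / r = €8,980.00 / 0.114 = €78,771.93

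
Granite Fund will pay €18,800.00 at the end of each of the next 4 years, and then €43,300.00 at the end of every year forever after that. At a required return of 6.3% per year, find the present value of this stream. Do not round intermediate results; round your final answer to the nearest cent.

€602986.45

PV of 4-year annuity: €18,800.00 × [1 − (1+0.063)^−4] / 0.063 = 64698.96032
Perpetuity value at year 4: €43,300.00 / 0.063 = 687301.58730
PV of perpetuity: 687301.58730 / (1+0.063)^4 = 538287.49253
Total PV = 64698.96032 + 538287.49253 = 602986.45284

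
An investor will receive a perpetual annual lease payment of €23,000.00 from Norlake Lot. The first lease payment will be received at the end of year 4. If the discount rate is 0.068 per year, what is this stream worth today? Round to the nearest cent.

Value at end of year 3: C / r = €23,000.00 / 0.068 = €338,235.2941
Discount to today: PV = €338,235.2941 / (1 + 0.068)^3 = €338,235.2941 / 1.218186 = €277,654.79

€277654.79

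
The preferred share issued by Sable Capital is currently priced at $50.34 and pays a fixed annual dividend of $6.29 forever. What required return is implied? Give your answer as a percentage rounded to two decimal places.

12.50%

P = C/r ⇒ r = C/P = $6.29/$50.34 = 0.124950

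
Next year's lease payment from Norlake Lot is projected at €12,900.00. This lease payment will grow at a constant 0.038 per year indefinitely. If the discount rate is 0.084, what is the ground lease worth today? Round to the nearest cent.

Growing perpetuity: P = D₁ / (r − g) = €12,900.0000 / (0.084 − 0.038) = €280,434.78

€280434.78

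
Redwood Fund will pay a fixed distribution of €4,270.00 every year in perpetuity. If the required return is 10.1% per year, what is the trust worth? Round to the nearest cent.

€42277.23

Level perpetuity: PV = C / r = €4,270.00 / 0.101 = €42,277.23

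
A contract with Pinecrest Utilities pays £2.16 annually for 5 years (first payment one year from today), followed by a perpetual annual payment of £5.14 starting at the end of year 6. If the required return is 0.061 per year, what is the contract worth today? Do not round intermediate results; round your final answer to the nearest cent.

PV of 5-year annuity: £2.16 × [1 − (1+0.061)^−5] / 0.061 = 9.07401
Perpetuity value at year 5: £5.14 / 0.061 = 84.26230
PV of perpetuity: 84.26230 / (1+0.061)^5 = 62.66952
Total PV = 9.07401 + 62.66952 = 71.74353

£71.74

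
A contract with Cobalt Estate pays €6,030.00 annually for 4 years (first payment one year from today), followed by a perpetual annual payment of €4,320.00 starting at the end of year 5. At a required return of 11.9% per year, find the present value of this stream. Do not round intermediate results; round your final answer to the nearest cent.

€41507.35

PV of 4-year annuity: €6,030.00 × [1 − (1+0.119)^−4] / 0.119 = 18353.85754
Perpetuity value at year 4: €4,320.00 / 0.119 = 36302.52101
PV of perpetuity: 36302.52101 / (1+0.119)^4 = 23153.48874
Total PV = 18353.85754 + 23153.48874 = 41507.34628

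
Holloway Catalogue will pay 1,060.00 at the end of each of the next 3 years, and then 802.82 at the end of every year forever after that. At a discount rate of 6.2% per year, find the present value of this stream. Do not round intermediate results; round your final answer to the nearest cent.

PV of 3-year annuity: 1,060.00 × [1 − (1+0.062)^−3] / 0.062 = 2822.94073
Perpetuity value at year 3: 802.82 / 0.062 = 12948.70968
PV of perpetuity: 12948.70968 / (1+0.062)^3 = 10810.67829
Total PV = 2822.94073 + 10810.67829 = 13633.61901

13633.62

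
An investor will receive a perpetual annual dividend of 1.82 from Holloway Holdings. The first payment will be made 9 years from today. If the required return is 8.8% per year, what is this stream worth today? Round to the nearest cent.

Value at end of year 8: C / r = 1.82 / 0.088 = 20.6818
Discount to today: PV = 20.6818 / (1 + 0.088)^8 = 20.6818 / 1.963501 = 10.53

10.53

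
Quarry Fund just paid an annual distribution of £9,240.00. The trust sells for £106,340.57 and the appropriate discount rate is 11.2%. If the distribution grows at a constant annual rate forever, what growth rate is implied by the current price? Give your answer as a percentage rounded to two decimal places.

2.31%

P = D₀(1+g)/(r−g) ⇒ P(r−g) = D₀(1+g) ⇒ g(P+D₀) = P·r − D₀
g = (P·r − D₀)/(P + D₀) = (£106,340.57×0.112 − £9,240.00) / (£106,340.57 + £9,240.00) = 0.023102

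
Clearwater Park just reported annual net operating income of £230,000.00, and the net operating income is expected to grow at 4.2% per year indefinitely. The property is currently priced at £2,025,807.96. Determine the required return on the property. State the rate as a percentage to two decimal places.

D₁ = £230,000.00 × 1.042 = £239,660.0000
P = D₁/(r − g) ⇒ r = D₁/P + g = £239,660.0000/£2,025,807.96 + 0.042 = 0.118303 + 0.042 = 0.160303

16.03%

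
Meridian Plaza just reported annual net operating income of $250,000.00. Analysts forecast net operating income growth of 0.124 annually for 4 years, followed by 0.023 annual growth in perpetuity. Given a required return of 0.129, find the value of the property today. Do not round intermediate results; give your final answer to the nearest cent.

D_1 = 281000.00000
D_2 = 315844.00000
D_3 = 355008.65600
D_4 = 399029.72934
Terminal value at year 4: TV = D_4×(1+g_2)/(r−g_2) = 408207.41312/0.106 = 3851013.33131
P_0 = D_1/(1+r)^1 + D_2/(1+r)^2 + D_3/(1+r)^3 + D_4/(1+r)^4 + TV/(1+r)^4
    = 248892.82551 + 247790.55436 + 246693.16484 + 245600.63532 + 2370277.82955 = 3359255.00958

$3359255.01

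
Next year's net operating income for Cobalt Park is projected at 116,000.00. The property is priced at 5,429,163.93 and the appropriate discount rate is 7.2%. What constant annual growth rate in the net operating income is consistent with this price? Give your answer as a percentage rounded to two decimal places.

5.06%

P = D₁/(r−g) ⇒ g = r − D₁/P = 0.072 − 116,000.00/5,429,163.93 = 0.050634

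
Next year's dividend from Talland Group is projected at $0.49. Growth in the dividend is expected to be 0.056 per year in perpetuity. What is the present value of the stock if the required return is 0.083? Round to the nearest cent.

$18.15

Growing perpetuity: P = D₁ / (r − g) = $0.4900 / (0.083 − 0.056) = $18.15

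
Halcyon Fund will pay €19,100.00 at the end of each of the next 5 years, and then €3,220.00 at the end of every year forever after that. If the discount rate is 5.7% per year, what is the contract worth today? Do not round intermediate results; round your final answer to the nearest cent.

PV of 5-year annuity: €19,100.00 × [1 − (1+0.057)^−5] / 0.057 = 81117.04324
Perpetuity value at year 5: €3,220.00 / 0.057 = 56491.22807
PV of perpetuity: 56491.22807 / (1+0.057)^5 = 42815.99879
Total PV = 81117.04324 + 42815.99879 = 123933.04203

€123933.04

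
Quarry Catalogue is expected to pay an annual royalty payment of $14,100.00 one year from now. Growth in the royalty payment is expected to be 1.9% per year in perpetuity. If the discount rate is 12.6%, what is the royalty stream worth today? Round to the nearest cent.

$131775.70

Growing perpetuity: P = D₁ / (r − g) = $14,100.0000 / (0.126 − 0.019) = $131,775.70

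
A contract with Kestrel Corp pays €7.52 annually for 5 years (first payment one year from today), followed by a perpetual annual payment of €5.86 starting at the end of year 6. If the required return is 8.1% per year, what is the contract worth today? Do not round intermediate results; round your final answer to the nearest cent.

PV of 5-year annuity: €7.52 × [1 − (1+0.081)^−5] / 0.081 = 29.94621
Perpetuity value at year 5: €5.86 / 0.081 = 72.34568
PV of perpetuity: 72.34568 / (1+0.081)^5 = 49.00994
Total PV = 29.94621 + 49.00994 = 78.95615

€78.96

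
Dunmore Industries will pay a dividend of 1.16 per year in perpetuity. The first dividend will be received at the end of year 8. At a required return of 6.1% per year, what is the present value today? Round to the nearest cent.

Value at end of year 7: C / r = 1.16 / 0.061 = 19.0164
Discount to today: PV = 19.0164 / (1 + 0.061)^7 = 19.0164 / 1.513588 = 12.56

12.56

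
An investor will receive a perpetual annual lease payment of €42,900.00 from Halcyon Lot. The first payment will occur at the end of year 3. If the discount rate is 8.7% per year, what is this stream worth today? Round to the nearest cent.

Value at end of year 2: C / r = €42,900.00 / 0.087 = €493,103.4483
Discount to today: PV = €493,103.4483 / (1 + 0.087)^2 = €493,103.4483 / 1.181569 = €417,329.37

€417329.37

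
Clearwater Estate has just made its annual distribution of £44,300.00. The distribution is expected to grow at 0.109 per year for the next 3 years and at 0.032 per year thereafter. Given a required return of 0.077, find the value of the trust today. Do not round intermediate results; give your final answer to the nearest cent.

£1250177.00

D_1 = 49128.70000
D_2 = 54483.72830
D_3 = 60422.45468
Terminal value at year 3: TV = D_3×(1+g_2)/(r−g_2) = 62355.97323/0.045 = 1385688.29410
P_0 = D_1/(1+r)^1 + D_2/(1+r)^2 + D_3/(1+r)^3 + TV/(1+r)^3
    = 45616.24884 + 46971.60628 + 48367.23432 + 1109221.90710 = 1250176.99654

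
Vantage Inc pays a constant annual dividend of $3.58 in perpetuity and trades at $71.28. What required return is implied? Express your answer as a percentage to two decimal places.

P = C/r ⇒ r = C/P = $3.58/$71.28 = 0.050224

5.02%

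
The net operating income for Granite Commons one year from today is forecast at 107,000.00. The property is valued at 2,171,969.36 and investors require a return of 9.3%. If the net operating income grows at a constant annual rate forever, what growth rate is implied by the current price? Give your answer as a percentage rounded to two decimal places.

4.37%

P = D₁/(r−g) ⇒ g = r − D₁/P = 0.093 − 107,000.00/2,171,969.36 = 0.043736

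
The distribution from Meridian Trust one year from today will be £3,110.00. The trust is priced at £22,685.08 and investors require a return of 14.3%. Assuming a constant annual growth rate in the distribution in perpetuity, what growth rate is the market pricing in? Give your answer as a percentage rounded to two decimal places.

0.59%

P = D₁/(r−g) ⇒ g = r − D₁/P = 0.143 − £3,110.00/£22,685.08 = 0.005905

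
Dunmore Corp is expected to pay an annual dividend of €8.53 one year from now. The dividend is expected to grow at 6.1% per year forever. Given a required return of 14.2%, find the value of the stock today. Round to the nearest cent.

Growing perpetuity: P = D₁ / (r − g) = €8.5300 / (0.142 − 0.061) = €105.31

€105.31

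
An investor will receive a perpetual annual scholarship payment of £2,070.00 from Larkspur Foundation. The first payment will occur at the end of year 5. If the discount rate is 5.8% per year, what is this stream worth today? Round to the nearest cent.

£28483.91

Value at end of year 4: C / r = £2,070.00 / 0.058 = £35,689.6552
Discount to today: PV = £35,689.6552 / (1 + 0.058)^4 = £35,689.6552 / 1.252976 = £28,483.91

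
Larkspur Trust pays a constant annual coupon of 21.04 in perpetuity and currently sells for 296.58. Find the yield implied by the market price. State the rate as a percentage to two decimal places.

7.09%

P = C/r ⇒ r = C/P = 21.04/296.58 = 0.070942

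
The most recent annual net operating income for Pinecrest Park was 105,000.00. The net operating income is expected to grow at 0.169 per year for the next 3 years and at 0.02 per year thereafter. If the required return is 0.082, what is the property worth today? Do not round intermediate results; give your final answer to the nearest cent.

2546936.05

D_1 = 122745.00000
D_2 = 143488.90500
D_3 = 167738.52994
Terminal value at year 3: TV = D_3×(1+g_2)/(r−g_2) = 171093.30054/0.062 = 2759569.36361
P_0 = D_1/(1+r)^1 + D_2/(1+r)^2 + D_3/(1+r)^3 + TV/(1+r)^3
    = 113442.69871 + 122564.24657 + 132419.22758 + 2178509.87305 = 2546936.04590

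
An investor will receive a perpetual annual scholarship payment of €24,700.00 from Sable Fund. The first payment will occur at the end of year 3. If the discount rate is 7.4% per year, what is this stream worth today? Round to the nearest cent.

€289372.11

Value at end of year 2: C / r = €24,700.00 / 0.074 = €333,783.7838
Discount to today: PV = €333,783.7838 / (1 + 0.074)^2 = €333,783.7838 / 1.153476 = €289,372.11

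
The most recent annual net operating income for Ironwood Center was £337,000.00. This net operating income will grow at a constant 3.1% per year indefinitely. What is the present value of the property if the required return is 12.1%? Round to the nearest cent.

D₁ = D₀ × (1 + g) = £337,000.00 × 1.031 = £347,447.0000
Growing perpetuity: P = D₁ / (r − g) = £347,447.0000 / (0.121 − 0.031) = £3,860,522.22

£3860522.22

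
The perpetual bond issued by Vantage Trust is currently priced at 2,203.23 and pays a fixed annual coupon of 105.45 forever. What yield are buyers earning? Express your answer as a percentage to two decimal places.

P = C/r ⇒ r = C/P = 105.45/2,203.23 = 0.047862

4.79%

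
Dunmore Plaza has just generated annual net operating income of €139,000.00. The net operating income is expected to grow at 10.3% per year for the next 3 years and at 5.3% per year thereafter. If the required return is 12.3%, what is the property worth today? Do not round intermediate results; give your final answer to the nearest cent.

D_1 = 153317.00000
D_2 = 169108.65100
D_3 = 186526.84205
Terminal value at year 3: TV = D_3×(1+g_2)/(r−g_2) = 196412.76468/0.07 = 2805896.63831
P_0 = D_1/(1+r)^1 + D_2/(1+r)^2 + D_3/(1+r)^3 + TV/(1+r)^3
    = 136524.48798 + 134093.06344 + 131704.94120 + 1981218.61553 = 2383541.10815

€2383541.11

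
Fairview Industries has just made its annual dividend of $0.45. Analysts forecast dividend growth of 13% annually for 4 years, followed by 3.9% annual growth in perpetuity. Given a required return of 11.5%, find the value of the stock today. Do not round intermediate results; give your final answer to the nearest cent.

D_1 = 0.50850
D_2 = 0.57461
D_3 = 0.64930
D_4 = 0.73371
Terminal value at year 4: TV = D_4×(1+g_2)/(r−g_2) = 0.76233/0.076 = 10.03063
P_0 = D_1/(1+r)^1 + D_2/(1+r)^2 + D_3/(1+r)^3 + D_4/(1+r)^4 + TV/(1+r)^4
    = 0.45605 + 0.46219 + 0.46841 + 0.47471 + 6.48976 = 8.35112

$8.35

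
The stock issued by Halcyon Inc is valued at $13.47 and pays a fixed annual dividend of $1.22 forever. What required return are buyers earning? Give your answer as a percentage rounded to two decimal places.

9.06%

P = C/r ⇒ r = C/P = $1.22/$13.47 = 0.090572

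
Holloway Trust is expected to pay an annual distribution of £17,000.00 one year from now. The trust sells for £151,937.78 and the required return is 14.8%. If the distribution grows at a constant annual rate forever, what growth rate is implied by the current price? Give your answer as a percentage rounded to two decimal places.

P = D₁/(r−g) ⇒ g = r − D₁/P = 0.148 − £17,000.00/£151,937.78 = 0.036112

3.61%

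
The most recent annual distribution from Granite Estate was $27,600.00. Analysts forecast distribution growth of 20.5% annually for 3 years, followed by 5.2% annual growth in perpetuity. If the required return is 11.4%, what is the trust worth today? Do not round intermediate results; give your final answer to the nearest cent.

$689784.35

D_1 = 33258.00000
D_2 = 40075.89000
D_3 = 48291.44745
Terminal value at year 3: TV = D_3×(1+g_2)/(r−g_2) = 50802.60272/0.062 = 819396.81802
P_0 = D_1/(1+r)^1 + D_2/(1+r)^2 + D_3/(1+r)^3 + TV/(1+r)^3
    = 29854.57810 + 32293.32730 + 34931.29209 + 592705.14969 = 689784.34718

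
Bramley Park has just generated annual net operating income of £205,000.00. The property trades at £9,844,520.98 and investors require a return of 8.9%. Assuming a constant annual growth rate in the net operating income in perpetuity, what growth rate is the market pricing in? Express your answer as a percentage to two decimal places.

P = D₀(1+g)/(r−g) ⇒ P(r−g) = D₀(1+g) ⇒ g(P+D₀) = P·r − D₀
g = (P·r − D₀)/(P + D₀) = (£9,844,520.98×0.089 − £205,000.00) / (£9,844,520.98 + £205,000.00) = 0.066786

6.68%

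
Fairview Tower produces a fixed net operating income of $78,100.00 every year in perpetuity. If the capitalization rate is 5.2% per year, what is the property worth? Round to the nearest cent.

$1501923.08

Level perpetuity: PV = C / r = $78,100.00 / 0.052 = $1,501,923.08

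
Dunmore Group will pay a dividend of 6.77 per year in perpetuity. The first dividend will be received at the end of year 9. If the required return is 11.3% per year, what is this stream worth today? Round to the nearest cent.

25.44

Value at end of year 8: C / r = 6.77 / 0.113 = 59.9115
Discount to today: PV = 59.9115 / (1 + 0.113)^8 = 59.9115 / 2.354840 = 25.44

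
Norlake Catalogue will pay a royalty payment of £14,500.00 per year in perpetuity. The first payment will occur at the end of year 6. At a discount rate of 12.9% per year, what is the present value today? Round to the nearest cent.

Value at end of year 5: C / r = £14,500.00 / 0.129 = £112,403.1008
Discount to today: PV = £112,403.1008 / (1 + 0.129)^5 = £112,403.1008 / 1.834297 = £61,278.56

£61278.56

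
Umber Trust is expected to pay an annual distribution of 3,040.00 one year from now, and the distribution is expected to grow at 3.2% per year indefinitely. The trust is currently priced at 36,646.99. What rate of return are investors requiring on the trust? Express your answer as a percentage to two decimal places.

P = D₁/(r − g) ⇒ r = D₁/P + g = 3,040.0000/36,646.99 + 0.032 = 0.082954 + 0.032 = 0.114954

11.50%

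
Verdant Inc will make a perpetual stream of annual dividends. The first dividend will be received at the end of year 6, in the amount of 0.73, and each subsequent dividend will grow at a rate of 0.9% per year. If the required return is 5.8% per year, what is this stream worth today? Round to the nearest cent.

11.24

Value at end of year 5: C₁ / (r − g) = 0.73 / (0.058 − 0.009) = 14.8980
Discount to today: PV = 14.8980 / (1 + 0.058)^5 = 14.8980 / 1.325648 = 11.24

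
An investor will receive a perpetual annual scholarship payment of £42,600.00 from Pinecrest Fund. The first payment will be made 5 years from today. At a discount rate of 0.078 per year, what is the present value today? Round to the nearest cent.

Value at end of year 4: C / r = £42,600.00 / 0.078 = £546,153.8462
Discount to today: PV = £546,153.8462 / (1 + 0.078)^4 = £546,153.8462 / 1.350439 = £404,426.82

£404426.82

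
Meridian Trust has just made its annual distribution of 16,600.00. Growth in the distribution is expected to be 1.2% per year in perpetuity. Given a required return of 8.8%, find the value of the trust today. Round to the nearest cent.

D₁ = D₀ × (1 + g) = 16,600.00 × 1.012 = 16,799.2000
Growing perpetuity: P = D₁ / (r − g) = 16,799.2000 / (0.088 − 0.012) = 221,042.11

221042.11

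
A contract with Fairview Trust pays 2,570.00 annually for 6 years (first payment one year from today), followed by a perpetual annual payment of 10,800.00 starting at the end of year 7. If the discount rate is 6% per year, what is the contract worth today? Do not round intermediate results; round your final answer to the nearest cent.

PV of 6-year annuity: 2,570.00 × [1 − (1+0.06)^−6] / 0.06 = 12637.52352
Perpetuity value at year 6: 10,800.00 / 0.06 = 180000.00000
PV of perpetuity: 180000.00000 / (1+0.06)^6 = 126892.89728
Total PV = 12637.52352 + 126892.89728 = 139530.42080

139530.42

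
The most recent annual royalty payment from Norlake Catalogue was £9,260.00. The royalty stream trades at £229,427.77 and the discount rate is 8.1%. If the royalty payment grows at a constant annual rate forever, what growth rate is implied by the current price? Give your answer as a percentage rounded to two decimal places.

P = D₀(1+g)/(r−g) ⇒ P(r−g) = D₀(1+g) ⇒ g(P+D₀) = P·r − D₀
g = (P·r − D₀)/(P + D₀) = (£229,427.77×0.081 − £9,260.00) / (£229,427.77 + £9,260.00) = 0.039062

3.91%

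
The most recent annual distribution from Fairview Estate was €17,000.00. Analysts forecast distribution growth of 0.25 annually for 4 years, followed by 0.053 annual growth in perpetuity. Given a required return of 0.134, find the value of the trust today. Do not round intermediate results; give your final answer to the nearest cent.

€413533.69

D_1 = 21250.00000
D_2 = 26562.50000
D_3 = 33203.12500
D_4 = 41503.90625
Terminal value at year 4: TV = D_4×(1+g_2)/(r−g_2) = 43703.61328/0.081 = 539550.78125
P_0 = D_1/(1+r)^1 + D_2/(1+r)^2 + D_3/(1+r)^3 + D_4/(1+r)^4 + TV/(1+r)^4
    = 18738.97707 + 20655.83892 + 22768.78188 + 25097.86363 + 326272.22716 = 413533.68867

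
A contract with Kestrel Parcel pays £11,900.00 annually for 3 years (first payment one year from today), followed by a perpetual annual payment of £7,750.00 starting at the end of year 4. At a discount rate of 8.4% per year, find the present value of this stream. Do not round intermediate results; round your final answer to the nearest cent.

PV of 3-year annuity: £11,900.00 × [1 − (1+0.084)^−3] / 0.084 = 30447.45083
Perpetuity value at year 3: £7,750.00 / 0.084 = 92261.90476
PV of perpetuity: 92261.90476 / (1+0.084)^3 = 72432.68258
Total PV = 30447.45083 + 72432.68258 = 102880.13341

£102880.13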